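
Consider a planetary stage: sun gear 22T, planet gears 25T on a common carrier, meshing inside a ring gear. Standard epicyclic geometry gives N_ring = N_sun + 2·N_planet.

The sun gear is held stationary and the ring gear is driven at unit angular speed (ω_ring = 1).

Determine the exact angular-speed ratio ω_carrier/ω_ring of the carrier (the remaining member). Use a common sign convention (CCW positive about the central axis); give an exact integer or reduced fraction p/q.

36/47

N_ring = 22 + 2·25 = 72
22(ω_s−ω_c) = −72(ω_r−ω_c),  ω_s=0, ω_r=1
22(0−ω_c) = −72(1−ω_c)  ⇒  94ω_c = 72  ⇒  ω_c = 36/47
ω_c/ω_r = 36/47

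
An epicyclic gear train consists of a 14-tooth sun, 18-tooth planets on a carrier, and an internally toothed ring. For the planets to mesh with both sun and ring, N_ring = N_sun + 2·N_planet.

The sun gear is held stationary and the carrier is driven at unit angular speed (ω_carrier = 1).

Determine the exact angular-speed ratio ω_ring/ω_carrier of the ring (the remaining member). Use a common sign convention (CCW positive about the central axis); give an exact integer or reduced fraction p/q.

N_ring = 14 + 2·18 = 50
14(ω_s−ω_c) = −50(ω_r−ω_c),  ω_s=0, ω_c=1
ω_r = 1 − (14/50)(0−1) = 32/25
ω_r/ω_c = 32/25

32/25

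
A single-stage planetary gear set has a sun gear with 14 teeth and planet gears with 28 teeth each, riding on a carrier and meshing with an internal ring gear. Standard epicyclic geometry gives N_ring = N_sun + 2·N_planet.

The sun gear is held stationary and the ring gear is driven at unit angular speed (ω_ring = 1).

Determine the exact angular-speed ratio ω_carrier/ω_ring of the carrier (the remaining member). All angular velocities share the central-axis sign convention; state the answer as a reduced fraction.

5/6

N_ring = 14 + 2·28 = 70
14(ω_s−ω_c) = −70(ω_r−ω_c),  ω_s=0, ω_r=1
14(0−ω_c) = −70(1−ω_c)  ⇒  84ω_c = 70  ⇒  ω_c = 5/6
ω_c/ω_r = 5/6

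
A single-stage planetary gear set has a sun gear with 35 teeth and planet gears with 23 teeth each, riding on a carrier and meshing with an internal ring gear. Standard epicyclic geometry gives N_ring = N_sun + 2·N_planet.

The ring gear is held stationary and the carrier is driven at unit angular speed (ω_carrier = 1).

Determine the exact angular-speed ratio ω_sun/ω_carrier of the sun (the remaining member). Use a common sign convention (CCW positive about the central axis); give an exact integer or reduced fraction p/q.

N_ring = 35 + 2·23 = 81
35(ω_s−ω_c) = −81(ω_r−ω_c),  ω_r=0, ω_c=1
ω_s = 1 − (81/35)(0−1) = 116/35
ω_s/ω_c = 116/35

116/35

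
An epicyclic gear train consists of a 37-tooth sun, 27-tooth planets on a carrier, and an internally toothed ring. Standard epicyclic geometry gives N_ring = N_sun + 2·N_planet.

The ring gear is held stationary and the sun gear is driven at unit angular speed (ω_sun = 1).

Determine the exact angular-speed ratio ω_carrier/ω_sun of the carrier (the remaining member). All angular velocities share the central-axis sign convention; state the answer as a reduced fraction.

N_ring = 37 + 2·27 = 91
37(ω_s−ω_c) = −91(ω_r−ω_c),  ω_r=0, ω_s=1
37(1−ω_c) = −91(0−ω_c)  ⇒  128ω_c = 37  ⇒  ω_c = 37/128
ω_c/ω_s = 37/128

37/128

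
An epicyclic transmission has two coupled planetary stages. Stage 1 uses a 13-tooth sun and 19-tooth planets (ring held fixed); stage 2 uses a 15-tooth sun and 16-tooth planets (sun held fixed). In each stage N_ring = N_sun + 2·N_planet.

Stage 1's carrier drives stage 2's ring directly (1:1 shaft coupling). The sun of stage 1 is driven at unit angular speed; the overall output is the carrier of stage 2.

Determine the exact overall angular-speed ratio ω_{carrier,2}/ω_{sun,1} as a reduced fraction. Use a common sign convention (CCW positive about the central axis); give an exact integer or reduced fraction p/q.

611/3968

Stage 1: N_ring = 13 + 2·19 = 51
Stage 1: 13(ω_s−ω_c) = −51(ω_r−ω_c),  ω_r=0, ω_s=1
Stage 1: 13(1−ω_c) = −51(0−ω_c)  ⇒  64ω_c = 13  ⇒  ω_c = 13/64
  ⇒ ω_c¹/ω_s¹ = 13/64
Stage 2: N_ring = 15 + 2·16 = 47
Stage 2: 15(ω_s−ω_c) = −47(ω_r−ω_c),  ω_s=0, ω_r=1
Stage 2: 15(0−ω_c) = −47(1−ω_c)  ⇒  62ω_c = 47  ⇒  ω_c = 47/62
  ⇒ ω_c²/ω_r² = 47/62
Coupling ω_r² = ω_c¹ ⇒ overall = 13/64 × 47/62 = 611/3968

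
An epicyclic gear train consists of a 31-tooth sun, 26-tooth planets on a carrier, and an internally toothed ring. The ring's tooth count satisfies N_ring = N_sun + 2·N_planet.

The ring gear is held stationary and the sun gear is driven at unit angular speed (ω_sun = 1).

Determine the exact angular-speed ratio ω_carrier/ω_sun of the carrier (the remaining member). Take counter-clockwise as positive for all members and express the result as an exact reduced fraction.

N_ring = 31 + 2·26 = 83
31(ω_s−ω_c) = −83(ω_r−ω_c),  ω_r=0, ω_s=1
31(1−ω_c) = −83(0−ω_c)  ⇒  114ω_c = 31  ⇒  ω_c = 31/114
ω_c/ω_s = 31/114

31/114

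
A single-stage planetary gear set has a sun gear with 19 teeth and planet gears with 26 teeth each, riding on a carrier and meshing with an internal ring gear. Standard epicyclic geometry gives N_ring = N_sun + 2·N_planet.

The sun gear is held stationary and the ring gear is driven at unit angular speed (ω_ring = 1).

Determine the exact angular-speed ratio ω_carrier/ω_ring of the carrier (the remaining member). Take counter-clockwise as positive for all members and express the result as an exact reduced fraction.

71/90

N_ring = 19 + 2·26 = 71
19(ω_s−ω_c) = −71(ω_r−ω_c),  ω_s=0, ω_r=1
19(0−ω_c) = −71(1−ω_c)  ⇒  90ω_c = 71  ⇒  ω_c = 71/90
ω_c/ω_r = 71/90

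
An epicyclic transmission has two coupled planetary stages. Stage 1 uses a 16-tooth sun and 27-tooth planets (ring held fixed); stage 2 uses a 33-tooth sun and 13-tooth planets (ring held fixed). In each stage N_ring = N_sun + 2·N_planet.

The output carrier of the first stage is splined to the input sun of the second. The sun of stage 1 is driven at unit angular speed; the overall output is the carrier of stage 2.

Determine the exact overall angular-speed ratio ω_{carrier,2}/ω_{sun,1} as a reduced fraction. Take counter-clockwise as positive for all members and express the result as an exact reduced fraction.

Stage 1: N_ring = 16 + 2·27 = 70
Stage 1: 16(ω_s−ω_c) = −70(ω_r−ω_c),  ω_r=0, ω_s=1
Stage 1: 16(1−ω_c) = −70(0−ω_c)  ⇒  86ω_c = 16  ⇒  ω_c = 8/43
  ⇒ ω_c¹/ω_s¹ = 8/43
Stage 2: N_ring = 33 + 2·13 = 59
Stage 2: 33(ω_s−ω_c) = −59(ω_r−ω_c),  ω_r=0, ω_s=1
Stage 2: 33(1−ω_c) = −59(0−ω_c)  ⇒  92ω_c = 33  ⇒  ω_c = 33/92
  ⇒ ω_c²/ω_s² = 33/92
Coupling ω_s² = ω_c¹ ⇒ overall = 8/43 × 33/92 = 66/989

66/989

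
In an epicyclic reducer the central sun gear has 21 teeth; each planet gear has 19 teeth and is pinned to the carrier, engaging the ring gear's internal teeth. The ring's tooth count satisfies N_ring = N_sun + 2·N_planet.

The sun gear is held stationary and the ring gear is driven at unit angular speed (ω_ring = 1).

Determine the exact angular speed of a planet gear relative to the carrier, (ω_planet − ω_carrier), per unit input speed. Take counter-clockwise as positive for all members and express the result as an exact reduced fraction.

N_ring = 21 + 2·19 = 59
21(ω_s−ω_c) = −59(ω_r−ω_c),  ω_s=0, ω_r=1
21(0−ω_c) = −59(1−ω_c)  ⇒  80ω_c = 59  ⇒  ω_c = 59/80
sun–planet: 21·(0−59/80) = −19·(ω_p−ω_c)  ⇒  ω_p−ω_c = −(21/19)·(-59/80) = 1239/1520

1239/1520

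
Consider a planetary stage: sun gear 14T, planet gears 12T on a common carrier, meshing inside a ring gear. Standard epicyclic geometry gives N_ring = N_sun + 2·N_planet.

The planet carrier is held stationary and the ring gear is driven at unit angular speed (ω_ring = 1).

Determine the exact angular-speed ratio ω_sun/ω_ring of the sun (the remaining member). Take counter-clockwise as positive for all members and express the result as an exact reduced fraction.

N_ring = 14 + 2·12 = 38
14(ω_s−ω_c) = −38(ω_r−ω_c),  ω_c=0, ω_r=1
ω_s = 0 − (38/14)(1−0) = -19/7
ω_s/ω_r = -19/7

-19/7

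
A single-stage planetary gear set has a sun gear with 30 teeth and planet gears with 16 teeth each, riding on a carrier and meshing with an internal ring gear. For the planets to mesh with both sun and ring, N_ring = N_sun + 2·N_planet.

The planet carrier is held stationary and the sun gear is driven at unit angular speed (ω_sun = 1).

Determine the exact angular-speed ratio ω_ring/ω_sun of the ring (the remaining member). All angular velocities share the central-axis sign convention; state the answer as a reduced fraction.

N_ring = 30 + 2·16 = 62
30(ω_s−ω_c) = −62(ω_r−ω_c),  ω_c=0, ω_s=1
ω_r = 0 − (30/62)(1−0) = -15/31
ω_r/ω_s = -15/31

-15/31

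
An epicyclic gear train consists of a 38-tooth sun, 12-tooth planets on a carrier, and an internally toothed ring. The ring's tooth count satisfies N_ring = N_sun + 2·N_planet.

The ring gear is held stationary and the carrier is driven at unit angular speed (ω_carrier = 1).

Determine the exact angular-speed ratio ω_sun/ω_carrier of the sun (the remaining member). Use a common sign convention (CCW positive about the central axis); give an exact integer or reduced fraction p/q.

50/19

N_ring = 38 + 2·12 = 62
38(ω_s−ω_c) = −62(ω_r−ω_c),  ω_r=0, ω_c=1
ω_s = 1 − (62/38)(0−1) = 50/19
ω_s/ω_c = 50/19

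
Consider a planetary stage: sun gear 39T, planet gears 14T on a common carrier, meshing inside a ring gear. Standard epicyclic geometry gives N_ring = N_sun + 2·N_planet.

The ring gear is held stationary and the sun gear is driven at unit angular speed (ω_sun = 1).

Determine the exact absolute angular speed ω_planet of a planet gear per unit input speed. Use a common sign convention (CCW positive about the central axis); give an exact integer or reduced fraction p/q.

-39/28

N_ring = 39 + 2·14 = 67
39(ω_s−ω_c) = −67(ω_r−ω_c),  ω_r=0, ω_s=1
39(1−ω_c) = −67(0−ω_c)  ⇒  106ω_c = 39  ⇒  ω_c = 39/106
sun–planet: 39·(1−39/106) = −14·(ω_p−ω_c)  ⇒  ω_p−ω_c = −(39/14)·(67/106) = -2613/1484
ω_p = 39/106 − 2613/1484 = -39/28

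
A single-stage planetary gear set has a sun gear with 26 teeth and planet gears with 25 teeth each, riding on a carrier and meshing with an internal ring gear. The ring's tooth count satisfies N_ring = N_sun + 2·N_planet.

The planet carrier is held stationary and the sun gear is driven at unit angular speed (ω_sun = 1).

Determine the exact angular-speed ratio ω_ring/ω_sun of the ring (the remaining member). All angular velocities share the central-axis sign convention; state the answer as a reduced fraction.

N_ring = 26 + 2·25 = 76
26(ω_s−ω_c) = −76(ω_r−ω_c),  ω_c=0, ω_s=1
ω_r = 0 − (26/76)(1−0) = -13/38
ω_r/ω_s = -13/38

-13/38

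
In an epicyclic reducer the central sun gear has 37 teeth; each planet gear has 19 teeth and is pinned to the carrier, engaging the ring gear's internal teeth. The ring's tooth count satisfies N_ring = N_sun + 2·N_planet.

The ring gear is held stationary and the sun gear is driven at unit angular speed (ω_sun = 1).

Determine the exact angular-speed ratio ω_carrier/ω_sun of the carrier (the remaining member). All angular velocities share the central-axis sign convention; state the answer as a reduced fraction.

N_ring = 37 + 2·19 = 75
37(ω_s−ω_c) = −75(ω_r−ω_c),  ω_r=0, ω_s=1
37(1−ω_c) = −75(0−ω_c)  ⇒  112ω_c = 37  ⇒  ω_c = 37/112
ω_c/ω_s = 37/112

37/112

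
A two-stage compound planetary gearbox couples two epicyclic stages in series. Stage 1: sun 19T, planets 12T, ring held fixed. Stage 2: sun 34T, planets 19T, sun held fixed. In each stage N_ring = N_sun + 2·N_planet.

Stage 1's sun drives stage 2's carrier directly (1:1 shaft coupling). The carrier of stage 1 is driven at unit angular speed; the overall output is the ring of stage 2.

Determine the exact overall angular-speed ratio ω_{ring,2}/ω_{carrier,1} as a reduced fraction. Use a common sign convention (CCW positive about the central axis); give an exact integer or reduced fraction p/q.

1643/342

Stage 1: N_ring = 19 + 2·12 = 43
Stage 1: 19(ω_s−ω_c) = −43(ω_r−ω_c),  ω_r=0, ω_c=1
Stage 1: ω_s = 1 − (43/19)(0−1) = 62/19
  ⇒ ω_s¹/ω_c¹ = 62/19
Stage 2: N_ring = 34 + 2·19 = 72
Stage 2: 34(ω_s−ω_c) = −72(ω_r−ω_c),  ω_s=0, ω_c=1
Stage 2: ω_r = 1 − (34/72)(0−1) = 53/36
  ⇒ ω_r²/ω_c² = 53/36
Coupling ω_c² = ω_s¹ ⇒ overall = 62/19 × 53/36 = 1643/342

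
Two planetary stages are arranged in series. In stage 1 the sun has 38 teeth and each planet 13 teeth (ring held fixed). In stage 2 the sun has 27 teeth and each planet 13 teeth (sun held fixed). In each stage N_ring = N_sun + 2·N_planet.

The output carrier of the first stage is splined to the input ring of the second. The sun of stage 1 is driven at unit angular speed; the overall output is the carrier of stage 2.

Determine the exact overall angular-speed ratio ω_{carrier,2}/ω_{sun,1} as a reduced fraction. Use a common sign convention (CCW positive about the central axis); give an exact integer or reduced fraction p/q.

1007/4080

Stage 1: N_ring = 38 + 2·13 = 64
Stage 1: 38(ω_s−ω_c) = −64(ω_r−ω_c),  ω_r=0, ω_s=1
Stage 1: 38(1−ω_c) = −64(0−ω_c)  ⇒  102ω_c = 38  ⇒  ω_c = 19/51
  ⇒ ω_c¹/ω_s¹ = 19/51
Stage 2: N_ring = 27 + 2·13 = 53
Stage 2: 27(ω_s−ω_c) = −53(ω_r−ω_c),  ω_s=0, ω_r=1
Stage 2: 27(0−ω_c) = −53(1−ω_c)  ⇒  80ω_c = 53  ⇒  ω_c = 53/80
  ⇒ ω_c²/ω_r² = 53/80
Coupling ω_r² = ω_c¹ ⇒ overall = 19/51 × 53/80 = 1007/4080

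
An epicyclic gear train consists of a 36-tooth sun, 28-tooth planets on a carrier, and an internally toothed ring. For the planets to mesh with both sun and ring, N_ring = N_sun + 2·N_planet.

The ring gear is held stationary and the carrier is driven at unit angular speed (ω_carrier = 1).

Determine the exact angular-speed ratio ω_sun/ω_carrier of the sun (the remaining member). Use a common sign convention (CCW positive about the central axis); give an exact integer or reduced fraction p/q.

N_ring = 36 + 2·28 = 92
36(ω_s−ω_c) = −92(ω_r−ω_c),  ω_r=0, ω_c=1
ω_s = 1 − (92/36)(0−1) = 32/9
ω_s/ω_c = 32/9

32/9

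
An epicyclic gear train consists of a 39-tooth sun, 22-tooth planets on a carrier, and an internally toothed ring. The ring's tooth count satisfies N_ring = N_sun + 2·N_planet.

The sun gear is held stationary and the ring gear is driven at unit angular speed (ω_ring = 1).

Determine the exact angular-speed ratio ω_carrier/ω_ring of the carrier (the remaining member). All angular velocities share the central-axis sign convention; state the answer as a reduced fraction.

83/122

N_ring = 39 + 2·22 = 83
39(ω_s−ω_c) = −83(ω_r−ω_c),  ω_s=0, ω_r=1
39(0−ω_c) = −83(1−ω_c)  ⇒  122ω_c = 83  ⇒  ω_c = 83/122
ω_c/ω_r = 83/122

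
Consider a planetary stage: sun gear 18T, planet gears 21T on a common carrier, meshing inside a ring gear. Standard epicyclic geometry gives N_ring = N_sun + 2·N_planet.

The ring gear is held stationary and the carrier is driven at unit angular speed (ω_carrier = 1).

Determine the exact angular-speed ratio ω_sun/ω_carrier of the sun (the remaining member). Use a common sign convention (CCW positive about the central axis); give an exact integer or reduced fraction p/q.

N_ring = 18 + 2·21 = 60
18(ω_s−ω_c) = −60(ω_r−ω_c),  ω_r=0, ω_c=1
ω_s = 1 − (60/18)(0−1) = 13/3
ω_s/ω_c = 13/3

13/3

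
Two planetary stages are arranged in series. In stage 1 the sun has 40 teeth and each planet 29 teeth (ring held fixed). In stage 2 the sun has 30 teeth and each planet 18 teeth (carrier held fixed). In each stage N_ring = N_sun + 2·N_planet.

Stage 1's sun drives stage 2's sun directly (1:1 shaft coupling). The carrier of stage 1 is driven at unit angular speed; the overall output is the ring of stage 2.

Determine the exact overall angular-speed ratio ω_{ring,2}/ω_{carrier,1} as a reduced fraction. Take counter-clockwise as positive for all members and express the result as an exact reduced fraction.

-69/44

Stage 1: N_ring = 40 + 2·29 = 98
Stage 1: 40(ω_s−ω_c) = −98(ω_r−ω_c),  ω_r=0, ω_c=1
Stage 1: ω_s = 1 − (98/40)(0−1) = 69/20
  ⇒ ω_s¹/ω_c¹ = 69/20
Stage 2: N_ring = 30 + 2·18 = 66
Stage 2: 30(ω_s−ω_c) = −66(ω_r−ω_c),  ω_c=0, ω_s=1
Stage 2: ω_r = 0 − (30/66)(1−0) = -5/11
  ⇒ ω_r²/ω_s² = -5/11
Coupling ω_s² = ω_s¹ ⇒ overall = 69/20 × -5/11 = -69/44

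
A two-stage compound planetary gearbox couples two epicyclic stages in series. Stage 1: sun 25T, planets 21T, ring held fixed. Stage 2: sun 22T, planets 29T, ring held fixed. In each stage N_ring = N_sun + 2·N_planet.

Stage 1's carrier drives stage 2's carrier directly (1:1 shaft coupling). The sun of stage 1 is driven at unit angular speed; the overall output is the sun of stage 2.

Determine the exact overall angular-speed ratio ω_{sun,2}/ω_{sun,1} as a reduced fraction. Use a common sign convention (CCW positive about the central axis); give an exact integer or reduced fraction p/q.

Stage 1: N_ring = 25 + 2·21 = 67
Stage 1: 25(ω_s−ω_c) = −67(ω_r−ω_c),  ω_r=0, ω_s=1
Stage 1: 25(1−ω_c) = −67(0−ω_c)  ⇒  92ω_c = 25  ⇒  ω_c = 25/92
  ⇒ ω_c¹/ω_s¹ = 25/92
Stage 2: N_ring = 22 + 2·29 = 80
Stage 2: 22(ω_s−ω_c) = −80(ω_r−ω_c),  ω_r=0, ω_c=1
Stage 2: ω_s = 1 − (80/22)(0−1) = 51/11
  ⇒ ω_s²/ω_c² = 51/11
Coupling ω_c² = ω_c¹ ⇒ overall = 25/92 × 51/11 = 1275/1012

1275/1012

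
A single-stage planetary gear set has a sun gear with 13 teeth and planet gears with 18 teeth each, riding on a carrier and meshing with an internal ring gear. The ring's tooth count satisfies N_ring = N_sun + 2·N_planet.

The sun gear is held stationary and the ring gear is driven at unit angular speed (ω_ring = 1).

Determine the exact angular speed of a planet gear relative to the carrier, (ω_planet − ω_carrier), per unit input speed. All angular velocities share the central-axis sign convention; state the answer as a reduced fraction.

637/1116

N_ring = 13 + 2·18 = 49
13(ω_s−ω_c) = −49(ω_r−ω_c),  ω_s=0, ω_r=1
13(0−ω_c) = −49(1−ω_c)  ⇒  62ω_c = 49  ⇒  ω_c = 49/62
sun–planet: 13·(0−49/62) = −18·(ω_p−ω_c)  ⇒  ω_p−ω_c = −(13/18)·(-49/62) = 637/1116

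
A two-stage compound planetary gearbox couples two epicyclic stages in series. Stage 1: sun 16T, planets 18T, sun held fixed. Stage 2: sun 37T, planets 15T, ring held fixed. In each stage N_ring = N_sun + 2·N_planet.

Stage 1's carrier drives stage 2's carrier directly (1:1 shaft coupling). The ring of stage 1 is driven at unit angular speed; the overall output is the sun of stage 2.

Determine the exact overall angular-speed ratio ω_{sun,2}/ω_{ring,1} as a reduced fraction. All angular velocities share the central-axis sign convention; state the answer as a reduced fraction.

Stage 1: N_ring = 16 + 2·18 = 52
Stage 1: 16(ω_s−ω_c) = −52(ω_r−ω_c),  ω_s=0, ω_r=1
Stage 1: 16(0−ω_c) = −52(1−ω_c)  ⇒  68ω_c = 52  ⇒  ω_c = 13/17
  ⇒ ω_c¹/ω_r¹ = 13/17
Stage 2: N_ring = 37 + 2·15 = 67
Stage 2: 37(ω_s−ω_c) = −67(ω_r−ω_c),  ω_r=0, ω_c=1
Stage 2: ω_s = 1 − (67/37)(0−1) = 104/37
  ⇒ ω_s²/ω_c² = 104/37
Coupling ω_c² = ω_c¹ ⇒ overall = 13/17 × 104/37 = 1352/629

1352/629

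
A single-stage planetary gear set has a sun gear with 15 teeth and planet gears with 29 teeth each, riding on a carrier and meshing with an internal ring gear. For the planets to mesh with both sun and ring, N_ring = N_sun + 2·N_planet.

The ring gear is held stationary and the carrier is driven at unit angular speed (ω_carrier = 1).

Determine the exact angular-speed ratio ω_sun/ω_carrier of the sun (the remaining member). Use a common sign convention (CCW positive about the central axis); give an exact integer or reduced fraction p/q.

N_ring = 15 + 2·29 = 73
15(ω_s−ω_c) = −73(ω_r−ω_c),  ω_r=0, ω_c=1
ω_s = 1 − (73/15)(0−1) = 88/15
ω_s/ω_c = 88/15

88/15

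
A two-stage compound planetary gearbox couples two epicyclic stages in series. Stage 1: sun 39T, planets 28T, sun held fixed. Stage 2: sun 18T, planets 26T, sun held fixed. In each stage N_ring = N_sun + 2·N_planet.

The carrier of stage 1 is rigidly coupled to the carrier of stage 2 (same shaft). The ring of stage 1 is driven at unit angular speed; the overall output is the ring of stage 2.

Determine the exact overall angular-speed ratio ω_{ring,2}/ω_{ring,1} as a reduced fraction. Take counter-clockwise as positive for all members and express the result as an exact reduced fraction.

Stage 1: N_ring = 39 + 2·28 = 95
Stage 1: 39(ω_s−ω_c) = −95(ω_r−ω_c),  ω_s=0, ω_r=1
Stage 1: 39(0−ω_c) = −95(1−ω_c)  ⇒  134ω_c = 95  ⇒  ω_c = 95/134
  ⇒ ω_c¹/ω_r¹ = 95/134
Stage 2: N_ring = 18 + 2·26 = 70
Stage 2: 18(ω_s−ω_c) = −70(ω_r−ω_c),  ω_s=0, ω_c=1
Stage 2: ω_r = 1 − (18/70)(0−1) = 44/35
  ⇒ ω_r²/ω_c² = 44/35
Coupling ω_c² = ω_c¹ ⇒ overall = 95/134 × 44/35 = 418/469

418/469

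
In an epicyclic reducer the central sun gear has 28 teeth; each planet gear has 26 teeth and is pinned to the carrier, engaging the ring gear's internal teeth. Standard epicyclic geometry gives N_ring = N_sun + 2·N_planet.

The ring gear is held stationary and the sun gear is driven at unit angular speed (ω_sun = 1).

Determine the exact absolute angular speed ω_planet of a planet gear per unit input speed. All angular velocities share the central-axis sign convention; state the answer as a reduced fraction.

N_ring = 28 + 2·26 = 80
28(ω_s−ω_c) = −80(ω_r−ω_c),  ω_r=0, ω_s=1
28(1−ω_c) = −80(0−ω_c)  ⇒  108ω_c = 28  ⇒  ω_c = 7/27
sun–planet: 28·(1−7/27) = −26·(ω_p−ω_c)  ⇒  ω_p−ω_c = −(28/26)·(20/27) = -280/351
ω_p = 7/27 − 280/351 = -7/13

-7/13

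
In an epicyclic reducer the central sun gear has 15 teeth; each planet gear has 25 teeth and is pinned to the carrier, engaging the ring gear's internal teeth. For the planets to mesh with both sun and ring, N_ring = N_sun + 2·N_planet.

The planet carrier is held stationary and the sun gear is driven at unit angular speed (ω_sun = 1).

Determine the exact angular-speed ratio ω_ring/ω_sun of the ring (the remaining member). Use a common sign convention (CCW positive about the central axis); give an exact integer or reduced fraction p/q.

-3/13

N_ring = 15 + 2·25 = 65
15(ω_s−ω_c) = −65(ω_r−ω_c),  ω_c=0, ω_s=1
ω_r = 0 − (15/65)(1−0) = -3/13
ω_r/ω_s = -3/13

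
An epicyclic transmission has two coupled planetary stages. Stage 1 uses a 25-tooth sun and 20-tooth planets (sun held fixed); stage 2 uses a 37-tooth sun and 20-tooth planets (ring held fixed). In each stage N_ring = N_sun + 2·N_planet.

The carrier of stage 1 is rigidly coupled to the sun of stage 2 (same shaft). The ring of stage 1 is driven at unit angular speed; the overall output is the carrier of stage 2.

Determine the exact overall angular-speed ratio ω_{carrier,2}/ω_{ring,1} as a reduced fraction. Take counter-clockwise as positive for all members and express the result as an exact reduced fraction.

Stage 1: N_ring = 25 + 2·20 = 65
Stage 1: 25(ω_s−ω_c) = −65(ω_r−ω_c),  ω_s=0, ω_r=1
Stage 1: 25(0−ω_c) = −65(1−ω_c)  ⇒  90ω_c = 65  ⇒  ω_c = 13/18
  ⇒ ω_c¹/ω_r¹ = 13/18
Stage 2: N_ring = 37 + 2·20 = 77
Stage 2: 37(ω_s−ω_c) = −77(ω_r−ω_c),  ω_r=0, ω_s=1
Stage 2: 37(1−ω_c) = −77(0−ω_c)  ⇒  114ω_c = 37  ⇒  ω_c = 37/114
  ⇒ ω_c²/ω_s² = 37/114
Coupling ω_s² = ω_c¹ ⇒ overall = 13/18 × 37/114 = 481/2052

481/2052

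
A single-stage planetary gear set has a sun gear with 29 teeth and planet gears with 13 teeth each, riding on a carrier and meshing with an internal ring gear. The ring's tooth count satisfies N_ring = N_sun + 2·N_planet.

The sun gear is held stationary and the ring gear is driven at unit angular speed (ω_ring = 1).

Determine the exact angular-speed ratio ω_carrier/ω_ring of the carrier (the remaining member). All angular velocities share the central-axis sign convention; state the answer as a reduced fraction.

55/84

N_ring = 29 + 2·13 = 55
29(ω_s−ω_c) = −55(ω_r−ω_c),  ω_s=0, ω_r=1
29(0−ω_c) = −55(1−ω_c)  ⇒  84ω_c = 55  ⇒  ω_c = 55/84
ω_c/ω_r = 55/84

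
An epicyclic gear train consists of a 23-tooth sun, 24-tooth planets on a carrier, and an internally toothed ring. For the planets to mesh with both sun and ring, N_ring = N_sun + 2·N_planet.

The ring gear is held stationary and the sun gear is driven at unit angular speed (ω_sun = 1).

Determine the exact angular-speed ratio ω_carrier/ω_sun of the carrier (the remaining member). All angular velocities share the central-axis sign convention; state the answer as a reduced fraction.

N_ring = 23 + 2·24 = 71
23(ω_s−ω_c) = −71(ω_r−ω_c),  ω_r=0, ω_s=1
23(1−ω_c) = −71(0−ω_c)  ⇒  94ω_c = 23  ⇒  ω_c = 23/94
ω_c/ω_s = 23/94

23/94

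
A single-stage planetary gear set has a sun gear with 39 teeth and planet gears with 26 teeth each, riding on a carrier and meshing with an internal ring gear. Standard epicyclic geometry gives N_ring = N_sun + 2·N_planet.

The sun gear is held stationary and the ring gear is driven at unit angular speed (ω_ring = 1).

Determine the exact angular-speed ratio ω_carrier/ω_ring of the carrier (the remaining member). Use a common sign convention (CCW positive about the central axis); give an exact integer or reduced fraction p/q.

N_ring = 39 + 2·26 = 91
39(ω_s−ω_c) = −91(ω_r−ω_c),  ω_s=0, ω_r=1
39(0−ω_c) = −91(1−ω_c)  ⇒  130ω_c = 91  ⇒  ω_c = 7/10
ω_c/ω_r = 7/10

7/10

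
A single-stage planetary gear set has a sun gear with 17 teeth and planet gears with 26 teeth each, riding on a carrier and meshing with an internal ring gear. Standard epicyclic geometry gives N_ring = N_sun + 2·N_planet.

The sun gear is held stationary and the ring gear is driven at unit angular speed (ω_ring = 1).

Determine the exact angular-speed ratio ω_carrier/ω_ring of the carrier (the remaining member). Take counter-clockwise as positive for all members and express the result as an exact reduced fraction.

69/86

N_ring = 17 + 2·26 = 69
17(ω_s−ω_c) = −69(ω_r−ω_c),  ω_s=0, ω_r=1
17(0−ω_c) = −69(1−ω_c)  ⇒  86ω_c = 69  ⇒  ω_c = 69/86
ω_c/ω_r = 69/86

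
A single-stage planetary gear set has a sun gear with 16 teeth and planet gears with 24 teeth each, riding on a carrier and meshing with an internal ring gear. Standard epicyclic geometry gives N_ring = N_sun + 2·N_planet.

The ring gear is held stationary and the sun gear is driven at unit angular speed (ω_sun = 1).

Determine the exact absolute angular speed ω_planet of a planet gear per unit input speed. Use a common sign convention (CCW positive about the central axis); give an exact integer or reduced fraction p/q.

N_ring = 16 + 2·24 = 64
16(ω_s−ω_c) = −64(ω_r−ω_c),  ω_r=0, ω_s=1
16(1−ω_c) = −64(0−ω_c)  ⇒  80ω_c = 16  ⇒  ω_c = 1/5
sun–planet: 16·(1−1/5) = −24·(ω_p−ω_c)  ⇒  ω_p−ω_c = −(16/24)·(4/5) = -8/15
ω_p = 1/5 − 8/15 = -1/3

-1/3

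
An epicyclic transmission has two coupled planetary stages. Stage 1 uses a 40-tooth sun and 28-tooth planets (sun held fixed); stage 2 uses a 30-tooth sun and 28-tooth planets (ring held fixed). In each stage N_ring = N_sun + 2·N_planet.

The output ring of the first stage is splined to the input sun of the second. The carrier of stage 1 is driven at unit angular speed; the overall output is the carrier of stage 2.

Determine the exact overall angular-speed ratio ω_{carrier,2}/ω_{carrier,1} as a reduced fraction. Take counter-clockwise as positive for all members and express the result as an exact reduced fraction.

Stage 1: N_ring = 40 + 2·28 = 96
Stage 1: 40(ω_s−ω_c) = −96(ω_r−ω_c),  ω_s=0, ω_c=1
Stage 1: ω_r = 1 − (40/96)(0−1) = 17/12
  ⇒ ω_r¹/ω_c¹ = 17/12
Stage 2: N_ring = 30 + 2·28 = 86
Stage 2: 30(ω_s−ω_c) = −86(ω_r−ω_c),  ω_r=0, ω_s=1
Stage 2: 30(1−ω_c) = −86(0−ω_c)  ⇒  116ω_c = 30  ⇒  ω_c = 15/58
  ⇒ ω_c²/ω_s² = 15/58
Coupling ω_s² = ω_r¹ ⇒ overall = 17/12 × 15/58 = 85/232

85/232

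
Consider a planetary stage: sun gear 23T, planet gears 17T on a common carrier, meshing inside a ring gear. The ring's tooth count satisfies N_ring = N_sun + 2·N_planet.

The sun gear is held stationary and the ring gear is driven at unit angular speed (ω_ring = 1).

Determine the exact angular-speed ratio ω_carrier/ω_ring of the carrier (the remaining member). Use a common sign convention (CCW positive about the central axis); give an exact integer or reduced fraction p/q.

57/80

N_ring = 23 + 2·17 = 57
23(ω_s−ω_c) = −57(ω_r−ω_c),  ω_s=0, ω_r=1
23(0−ω_c) = −57(1−ω_c)  ⇒  80ω_c = 57  ⇒  ω_c = 57/80
ω_c/ω_r = 57/80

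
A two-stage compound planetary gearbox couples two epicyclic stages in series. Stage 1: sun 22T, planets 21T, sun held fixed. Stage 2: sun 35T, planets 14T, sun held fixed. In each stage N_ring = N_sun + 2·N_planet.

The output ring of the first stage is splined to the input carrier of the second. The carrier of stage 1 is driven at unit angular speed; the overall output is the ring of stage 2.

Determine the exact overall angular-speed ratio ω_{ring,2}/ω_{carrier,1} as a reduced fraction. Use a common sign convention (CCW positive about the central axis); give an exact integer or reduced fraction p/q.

Stage 1: N_ring = 22 + 2·21 = 64
Stage 1: 22(ω_s−ω_c) = −64(ω_r−ω_c),  ω_s=0, ω_c=1
Stage 1: ω_r = 1 − (22/64)(0−1) = 43/32
  ⇒ ω_r¹/ω_c¹ = 43/32
Stage 2: N_ring = 35 + 2·14 = 63
Stage 2: 35(ω_s−ω_c) = −63(ω_r−ω_c),  ω_s=0, ω_c=1
Stage 2: ω_r = 1 − (35/63)(0−1) = 14/9
  ⇒ ω_r²/ω_c² = 14/9
Coupling ω_c² = ω_r¹ ⇒ overall = 43/32 × 14/9 = 301/144

301/144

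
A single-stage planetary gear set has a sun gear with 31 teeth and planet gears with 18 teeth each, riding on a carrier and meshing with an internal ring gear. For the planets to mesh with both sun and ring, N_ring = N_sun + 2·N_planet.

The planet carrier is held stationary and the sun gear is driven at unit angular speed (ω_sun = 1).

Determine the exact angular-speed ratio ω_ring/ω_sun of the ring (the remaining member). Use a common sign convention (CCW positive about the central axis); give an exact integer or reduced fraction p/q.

N_ring = 31 + 2·18 = 67
31(ω_s−ω_c) = −67(ω_r−ω_c),  ω_c=0, ω_s=1
ω_r = 0 − (31/67)(1−0) = -31/67
ω_r/ω_s = -31/67

-31/67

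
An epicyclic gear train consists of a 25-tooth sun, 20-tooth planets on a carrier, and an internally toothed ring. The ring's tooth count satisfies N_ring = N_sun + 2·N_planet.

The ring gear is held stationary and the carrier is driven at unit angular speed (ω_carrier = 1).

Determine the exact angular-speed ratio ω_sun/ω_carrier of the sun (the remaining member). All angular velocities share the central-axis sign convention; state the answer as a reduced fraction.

N_ring = 25 + 2·20 = 65
25(ω_s−ω_c) = −65(ω_r−ω_c),  ω_r=0, ω_c=1
ω_s = 1 − (65/25)(0−1) = 18/5
ω_s/ω_c = 18/5

18/5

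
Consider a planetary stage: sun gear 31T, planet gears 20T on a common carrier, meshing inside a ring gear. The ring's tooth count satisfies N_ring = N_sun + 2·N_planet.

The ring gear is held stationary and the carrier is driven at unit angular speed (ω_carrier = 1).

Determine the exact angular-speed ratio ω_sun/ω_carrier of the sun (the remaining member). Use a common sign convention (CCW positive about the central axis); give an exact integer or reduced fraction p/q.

N_ring = 31 + 2·20 = 71
31(ω_s−ω_c) = −71(ω_r−ω_c),  ω_r=0, ω_c=1
ω_s = 1 − (71/31)(0−1) = 102/31
ω_s/ω_c = 102/31

102/31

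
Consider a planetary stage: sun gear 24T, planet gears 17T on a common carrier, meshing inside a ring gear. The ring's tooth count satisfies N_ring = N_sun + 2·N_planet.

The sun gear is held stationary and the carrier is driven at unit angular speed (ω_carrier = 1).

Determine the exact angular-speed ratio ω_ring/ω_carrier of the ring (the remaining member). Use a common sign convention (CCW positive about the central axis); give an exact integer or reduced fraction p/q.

41/29

N_ring = 24 + 2·17 = 58
24(ω_s−ω_c) = −58(ω_r−ω_c),  ω_s=0, ω_c=1
ω_r = 1 − (24/58)(0−1) = 41/29
ω_r/ω_c = 41/29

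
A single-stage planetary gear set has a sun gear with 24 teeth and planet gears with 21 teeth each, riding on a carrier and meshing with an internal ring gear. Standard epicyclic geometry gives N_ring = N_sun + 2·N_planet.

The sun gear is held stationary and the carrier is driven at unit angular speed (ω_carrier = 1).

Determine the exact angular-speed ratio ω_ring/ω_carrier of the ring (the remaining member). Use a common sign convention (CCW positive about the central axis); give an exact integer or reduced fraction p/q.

15/11

N_ring = 24 + 2·21 = 66
24(ω_s−ω_c) = −66(ω_r−ω_c),  ω_s=0, ω_c=1
ω_r = 1 − (24/66)(0−1) = 15/11
ω_r/ω_c = 15/11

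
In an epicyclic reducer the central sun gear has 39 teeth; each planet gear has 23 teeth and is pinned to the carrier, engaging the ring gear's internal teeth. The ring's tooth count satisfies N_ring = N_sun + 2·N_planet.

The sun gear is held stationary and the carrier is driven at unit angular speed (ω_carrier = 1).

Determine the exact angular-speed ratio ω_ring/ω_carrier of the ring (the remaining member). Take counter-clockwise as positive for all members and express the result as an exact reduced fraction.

124/85

N_ring = 39 + 2·23 = 85
39(ω_s−ω_c) = −85(ω_r−ω_c),  ω_s=0, ω_c=1
ω_r = 1 − (39/85)(0−1) = 124/85
ω_r/ω_c = 124/85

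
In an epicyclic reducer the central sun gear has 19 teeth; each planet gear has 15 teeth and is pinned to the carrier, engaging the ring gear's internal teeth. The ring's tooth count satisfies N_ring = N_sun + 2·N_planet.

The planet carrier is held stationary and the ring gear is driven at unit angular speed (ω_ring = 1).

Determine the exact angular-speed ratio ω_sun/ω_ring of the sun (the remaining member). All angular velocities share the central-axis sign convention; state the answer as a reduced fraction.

-49/19

N_ring = 19 + 2·15 = 49
19(ω_s−ω_c) = −49(ω_r−ω_c),  ω_c=0, ω_r=1
ω_s = 0 − (49/19)(1−0) = -49/19
ω_s/ω_r = -49/19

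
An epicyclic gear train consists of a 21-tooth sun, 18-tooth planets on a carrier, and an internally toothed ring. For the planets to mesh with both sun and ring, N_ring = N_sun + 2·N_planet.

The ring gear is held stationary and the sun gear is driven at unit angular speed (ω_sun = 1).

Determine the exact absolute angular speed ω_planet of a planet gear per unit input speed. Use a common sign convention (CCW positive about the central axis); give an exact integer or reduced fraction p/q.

N_ring = 21 + 2·18 = 57
21(ω_s−ω_c) = −57(ω_r−ω_c),  ω_r=0, ω_s=1
21(1−ω_c) = −57(0−ω_c)  ⇒  78ω_c = 21  ⇒  ω_c = 7/26
sun–planet: 21·(1−7/26) = −18·(ω_p−ω_c)  ⇒  ω_p−ω_c = −(21/18)·(19/26) = -133/156
ω_p = 7/26 − 133/156 = -7/12

-7/12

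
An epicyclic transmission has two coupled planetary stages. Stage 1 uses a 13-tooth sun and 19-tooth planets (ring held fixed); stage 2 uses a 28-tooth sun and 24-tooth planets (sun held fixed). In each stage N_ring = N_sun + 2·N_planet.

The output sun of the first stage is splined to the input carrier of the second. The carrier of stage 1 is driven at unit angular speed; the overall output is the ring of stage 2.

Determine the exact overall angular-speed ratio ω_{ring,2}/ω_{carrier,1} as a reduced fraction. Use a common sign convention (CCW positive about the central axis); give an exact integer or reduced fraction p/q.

128/19

Stage 1: N_ring = 13 + 2·19 = 51
Stage 1: 13(ω_s−ω_c) = −51(ω_r−ω_c),  ω_r=0, ω_c=1
Stage 1: ω_s = 1 − (51/13)(0−1) = 64/13
  ⇒ ω_s¹/ω_c¹ = 64/13
Stage 2: N_ring = 28 + 2·24 = 76
Stage 2: 28(ω_s−ω_c) = −76(ω_r−ω_c),  ω_s=0, ω_c=1
Stage 2: ω_r = 1 − (28/76)(0−1) = 26/19
  ⇒ ω_r²/ω_c² = 26/19
Coupling ω_c² = ω_s¹ ⇒ overall = 64/13 × 26/19 = 128/19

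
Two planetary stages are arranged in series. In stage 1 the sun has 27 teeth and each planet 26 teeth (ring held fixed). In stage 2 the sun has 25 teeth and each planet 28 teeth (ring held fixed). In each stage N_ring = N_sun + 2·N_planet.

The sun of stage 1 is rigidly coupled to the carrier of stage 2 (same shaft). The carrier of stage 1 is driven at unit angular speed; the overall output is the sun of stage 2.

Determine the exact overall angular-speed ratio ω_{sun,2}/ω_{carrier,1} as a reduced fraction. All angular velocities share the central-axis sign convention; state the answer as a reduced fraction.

Stage 1: N_ring = 27 + 2·26 = 79
Stage 1: 27(ω_s−ω_c) = −79(ω_r−ω_c),  ω_r=0, ω_c=1
Stage 1: ω_s = 1 − (79/27)(0−1) = 106/27
  ⇒ ω_s¹/ω_c¹ = 106/27
Stage 2: N_ring = 25 + 2·28 = 81
Stage 2: 25(ω_s−ω_c) = −81(ω_r−ω_c),  ω_r=0, ω_c=1
Stage 2: ω_s = 1 − (81/25)(0−1) = 106/25
  ⇒ ω_s²/ω_c² = 106/25
Coupling ω_c² = ω_s¹ ⇒ overall = 106/27 × 106/25 = 11236/675

11236/675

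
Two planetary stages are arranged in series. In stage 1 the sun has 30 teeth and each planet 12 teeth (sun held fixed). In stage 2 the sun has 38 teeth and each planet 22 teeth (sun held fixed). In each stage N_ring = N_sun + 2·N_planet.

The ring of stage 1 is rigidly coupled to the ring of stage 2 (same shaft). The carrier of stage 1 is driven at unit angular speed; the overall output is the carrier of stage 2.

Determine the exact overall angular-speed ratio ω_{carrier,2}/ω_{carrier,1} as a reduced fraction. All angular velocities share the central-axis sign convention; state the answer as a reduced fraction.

Stage 1: N_ring = 30 + 2·12 = 54
Stage 1: 30(ω_s−ω_c) = −54(ω_r−ω_c),  ω_s=0, ω_c=1
Stage 1: ω_r = 1 − (30/54)(0−1) = 14/9
  ⇒ ω_r¹/ω_c¹ = 14/9
Stage 2: N_ring = 38 + 2·22 = 82
Stage 2: 38(ω_s−ω_c) = −82(ω_r−ω_c),  ω_s=0, ω_r=1
Stage 2: 38(0−ω_c) = −82(1−ω_c)  ⇒  120ω_c = 82  ⇒  ω_c = 41/60
  ⇒ ω_c²/ω_r² = 41/60
Coupling ω_r² = ω_r¹ ⇒ overall = 14/9 × 41/60 = 287/270

287/270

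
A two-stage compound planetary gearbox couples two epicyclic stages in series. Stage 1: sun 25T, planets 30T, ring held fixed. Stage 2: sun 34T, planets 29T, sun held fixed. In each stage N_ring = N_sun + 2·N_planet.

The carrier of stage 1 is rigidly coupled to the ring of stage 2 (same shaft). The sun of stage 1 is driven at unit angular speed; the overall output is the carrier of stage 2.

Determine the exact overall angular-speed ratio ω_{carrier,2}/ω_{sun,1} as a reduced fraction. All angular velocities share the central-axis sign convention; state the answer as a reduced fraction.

115/693

Stage 1: N_ring = 25 + 2·30 = 85
Stage 1: 25(ω_s−ω_c) = −85(ω_r−ω_c),  ω_r=0, ω_s=1
Stage 1: 25(1−ω_c) = −85(0−ω_c)  ⇒  110ω_c = 25  ⇒  ω_c = 5/22
  ⇒ ω_c¹/ω_s¹ = 5/22
Stage 2: N_ring = 34 + 2·29 = 92
Stage 2: 34(ω_s−ω_c) = −92(ω_r−ω_c),  ω_s=0, ω_r=1
Stage 2: 34(0−ω_c) = −92(1−ω_c)  ⇒  126ω_c = 92  ⇒  ω_c = 46/63
  ⇒ ω_c²/ω_r² = 46/63
Coupling ω_r² = ω_c¹ ⇒ overall = 5/22 × 46/63 = 115/693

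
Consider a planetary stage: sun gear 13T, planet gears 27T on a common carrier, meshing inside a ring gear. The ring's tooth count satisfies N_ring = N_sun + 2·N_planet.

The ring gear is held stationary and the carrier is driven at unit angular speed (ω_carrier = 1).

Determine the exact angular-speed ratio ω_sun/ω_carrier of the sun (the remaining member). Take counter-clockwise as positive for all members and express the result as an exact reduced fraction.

N_ring = 13 + 2·27 = 67
13(ω_s−ω_c) = −67(ω_r−ω_c),  ω_r=0, ω_c=1
ω_s = 1 − (67/13)(0−1) = 80/13
ω_s/ω_c = 80/13

80/13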